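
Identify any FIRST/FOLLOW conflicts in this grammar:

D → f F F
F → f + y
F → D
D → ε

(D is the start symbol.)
Nullable non-terminals: D, F.
FIRST sets used below: FIRST(D) = { 'f', ε }

D: nullable alternative(s) D → ε; FOLLOW(D) = { $, 'f' }
  D → f F F: FIRST \ {ε} = { 'f' } — overlaps FOLLOW(D) on { 'f' }: CONFLICT
  D → ε: FIRST \ {ε} = { } — this is the only nullable alternative, skip

F: nullable alternative(s) F → D; FOLLOW(F) = { $, 'f' }
  F → f + y: FIRST \ {ε} = { 'f' } — overlaps FOLLOW(F) on { 'f' }: CONFLICT
  F → D: FIRST \ {ε} = { 'f' } — this is the only nullable alternative, skip

So the grammar has 2 FIRST/FOLLOW conflicts (marked CONFLICT above).

Answer: Yes. D → f F F with FOLLOW(D) on { 'f' }; F → f '+' y with FOLLOW(F) on { 'f' }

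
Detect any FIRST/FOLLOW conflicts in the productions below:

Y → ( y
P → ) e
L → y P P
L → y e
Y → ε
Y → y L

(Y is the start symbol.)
No FIRST/FOLLOW conflicts.

Nullable non-terminals: Y.

Y: nullable alternative(s) Y → ε; FOLLOW(Y) = { $ }
  Y → ( y: FIRST \ {ε} = { '(' } — disjoint from FOLLOW(Y)
  Y → ε: FIRST \ {ε} = { } — this is the only nullable alternative, skip
  Y → y L: FIRST \ {ε} = { 'y' } — disjoint from FOLLOW(Y)

L, P have no nullable alternative, so no FIRST/FOLLOW check is needed there.

No FIRST/FOLLOW conflicts found.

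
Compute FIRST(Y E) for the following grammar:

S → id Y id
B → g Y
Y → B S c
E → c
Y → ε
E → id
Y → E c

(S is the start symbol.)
FIRST sets of the non-terminals involved (from the grammar, by fixed-point iteration):
  FIRST(Y) = { 'c', 'g', 'id', ε }
  FIRST(E) = { 'c', 'id' }

To compute FIRST(Y E), process the symbols left to right:
Symbol Y is a non-terminal. Add FIRST(Y) \ {ε} = { 'c', 'g', 'id' }
Y is nullable (ε ∈ FIRST(Y)), continue to the next symbol.
Symbol E is a non-terminal. Add FIRST(E) \ {ε} = { 'c', 'id' }
E is not nullable (ε ∉ FIRST(E)), so stop here.
FIRST(Y E) = { 'c', 'g', 'id' }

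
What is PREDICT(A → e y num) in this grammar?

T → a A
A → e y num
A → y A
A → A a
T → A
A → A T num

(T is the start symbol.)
{ 'e' }

PREDICT(A → e y num) = (FIRST(RHS) \ {ε}) ∪ (FOLLOW(A) if ε ∈ FIRST(RHS), i.e. RHS ⇒* ε)
FIRST(e y num) = { 'e' }
ε ∉ FIRST(e y num), so FOLLOW(A) is not added.
PREDICT(A → e y num) = { 'e' }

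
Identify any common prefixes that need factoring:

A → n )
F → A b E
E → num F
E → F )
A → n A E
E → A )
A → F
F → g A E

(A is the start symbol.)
Yes, A has productions with common prefix 'n'

Left-factoring is needed when two productions for the same non-terminal
share a common prefix on the right-hand side.

Productions for A:
  A → n )
  A → n A E
  A → F
Productions for F:
  F → A b E
  F → g A E
Productions for E:
  E → num F
  E → F )
  E → A )

Found common prefix 'n' in productions for A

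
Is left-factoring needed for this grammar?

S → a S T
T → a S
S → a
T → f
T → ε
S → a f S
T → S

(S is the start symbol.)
Left-factoring is needed when two productions for the same non-terminal
share a common prefix on the right-hand side.

Productions for S:
  S → a S T
  S → a
  S → a f S
Productions for T:
  T → a S
  T → f
  T → ε
  T → S

Found common prefix 'a' in productions for S

Answer: Yes, S has productions with common prefix 'a'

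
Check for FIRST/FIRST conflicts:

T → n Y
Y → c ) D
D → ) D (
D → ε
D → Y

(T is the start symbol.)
No FIRST/FIRST conflicts.

A FIRST/FIRST conflict occurs when two productions N → α and N → β for the same non-terminal have FIRST(α) ∩ FIRST(β) ≠ ∅ (with ε ∈ FIRST of a nullable right-hand side, so two nullable alternatives also conflict).

FIRST sets of the non-terminals at (or reachable through a nullable prefix from) the front of some alternative:
  FIRST(Y) = { 'c' }

Productions for D:
  D → ) D (: FIRST = { ')' }
  D → ε: FIRST = { ε }
  D → Y: FIRST = { 'c' }
T, Y have only one production, so no FIRST/FIRST conflict is possible there.

All alternatives of each non-terminal have pairwise disjoint FIRST sets.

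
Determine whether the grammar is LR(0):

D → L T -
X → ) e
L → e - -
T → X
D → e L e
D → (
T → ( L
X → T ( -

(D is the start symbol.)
Yes, the grammar is LR(0)

Augment with D' → D and build the canonical LR(0) collection (I0 = CLOSURE({[D' → . D]}), then GOTO on every symbol after a dot until no new states appear). It has 19 states:
  I0: { [D → . (], [D → . L T -], [D → . e L e], [D' → . D], [L → . e - -] }  — shift
  I1: { [D → ( .] }  — reduce
  I2: { [D' → D .] }  — accept
  I3: { [D → L . T -], [T → . ( L], [T → . X], [X → . ) e], [X → . T ( -] }  — shift
  I4: { [D → e . L e], [L → . e - -], [L → e . - -] }  — shift
  I5: { [L → e - . -] }  — shift
  I6: { [D → e L . e] }  — shift
  I7: { [L → e . - -] }  — shift
  I8: { [D → e L e .] }  — reduce
  I9: { [L → e - - .] }  — reduce
  I10: { [L → . e - -], [T → ( . L] }  — shift
  I11: { [X → ) . e] }  — shift
  I12: { [D → L T . -], [X → T . ( -] }  — shift
  I13: { [T → X .] }  — reduce
  I14: { [X → T ( . -] }  — shift
  I15: { [D → L T - .] }  — reduce
  I16: { [X → T ( - .] }  — reduce
  I17: { [X → ) e .] }  — reduce
  I18: { [T → ( L .] }  — reduce

Every state is either a pure shift/goto state or contains exactly one complete item and nothing to shift — no conflicts. The grammar is LR(0).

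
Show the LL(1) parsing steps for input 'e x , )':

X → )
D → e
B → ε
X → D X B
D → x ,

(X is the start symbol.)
LL(1) parsing maintains a stack (initially the start symbol over $) and the input. At each step: if the stack top is a terminal, match it against the current input token; if it is a non-terminal N, replace it with the RHS of M[N, lookahead] (the unique production whose predict set contains the lookahead).

Stack is shown with the top on the left.

Stack        Input      Action
------------------------------
X $          e x , ) $  output X → D X B
D X B $      e x , ) $  output D → e
e X B $      e x , ) $  match 'e'
X B $        x , ) $    output X → D X B
D X B B $    x , ) $    output D → x ,
x , X B B $  x , ) $    match 'x'
, X B B $    , ) $      match ','
X B B $      ) $        output X → )
) B B $      ) $        match ')'
B B $        $          output B → ε
B $          $          output B → ε
$            $          accept

The string is accepted.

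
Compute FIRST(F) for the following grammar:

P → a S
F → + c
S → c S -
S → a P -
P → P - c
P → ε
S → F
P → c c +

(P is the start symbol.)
To compute FIRST(F), examine every production with F on the left-hand side, reading each right-hand side left to right until a non-nullable symbol is reached.

From F → + c:
  - '+' is a terminal: add '+' and stop

Collecting: FIRST(F) = { '+' }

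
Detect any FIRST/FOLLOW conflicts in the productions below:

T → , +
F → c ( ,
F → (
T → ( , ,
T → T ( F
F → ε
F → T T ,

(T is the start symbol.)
Yes. F → '(' with FOLLOW(F) on { '(' }; F → T T ',' with FOLLOW(F) on { '(', ',' }

A FIRST/FOLLOW conflict occurs when a non-terminal N has a nullable alternative N → β (β ⇒* ε) and another alternative N → α with FIRST(α) ∩ FOLLOW(N) ≠ ∅: on such a lookahead the parser cannot decide between expanding α and letting N vanish via β.

Nullable non-terminals: F.
FIRST sets used below: FIRST(T) = { '(', ',' }

F: nullable alternative(s) F → ε; FOLLOW(F) = { $, '(', ',' }
  F → c ( ,: FIRST \ {ε} = { 'c' } — disjoint from FOLLOW(F)
  F → (: FIRST \ {ε} = { '(' } — overlaps FOLLOW(F) on { '(' }: CONFLICT
  F → ε: FIRST \ {ε} = { } — this is the only nullable alternative, skip
  F → T T ,: FIRST \ {ε} = { '(', ',' } — overlaps FOLLOW(F) on { '(', ',' }: CONFLICT

T has no nullable alternative, so no FIRST/FOLLOW check is needed there.

So the grammar has 2 FIRST/FOLLOW conflicts (marked CONFLICT above).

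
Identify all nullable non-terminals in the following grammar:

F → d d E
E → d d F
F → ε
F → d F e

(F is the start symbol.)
{ 'F' }

A non-terminal is nullable if it can derive ε (the empty string): either it has an ε-production, or it has a production whose right-hand side consists entirely of nullable non-terminals.

ε-productions: F → ε
So F is immediately nullable.
No further non-terminal can be added: every production for the remaining non-terminals contains a terminal or a non-nullable non-terminal.
Nullable = { 'F' }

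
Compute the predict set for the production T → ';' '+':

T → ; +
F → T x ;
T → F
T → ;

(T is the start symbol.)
{ ';' }

PREDICT(T → ';' '+') = (FIRST(RHS) \ {ε}) ∪ (FOLLOW(T) if ε ∈ FIRST(RHS), i.e. RHS ⇒* ε)
FIRST(';' '+') = { ';' }
ε ∉ FIRST(';' '+'), so FOLLOW(T) is not added.
PREDICT(T → ';' '+') = { ';' }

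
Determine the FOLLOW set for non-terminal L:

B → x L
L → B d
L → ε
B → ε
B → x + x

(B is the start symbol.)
{ $, 'd' }

To compute FOLLOW(L), find every occurrence of L on a right-hand side N → α L β: add FIRST(β) \ {ε}, and if β is empty or nullable also add FOLLOW(N). Iterate to a fixed point.

In B → x L: L is at the end, add FOLLOW(B)

The FOLLOW sets referred to above (computed the same way, to a fixed point):
  FOLLOW(B) = { $, 'd' }

Taking the union: FOLLOW(L) = { $, 'd' }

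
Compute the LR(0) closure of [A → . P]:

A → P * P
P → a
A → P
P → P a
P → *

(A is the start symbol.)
{ [A → . P], [P → . *], [P → . P a], [P → . a] }

To compute CLOSURE, for each item [A → α.Bβ] where B is a non-terminal, add [B → .γ] for all productions B → γ; repeat for the newly added items until nothing changes.

Start with: [A → . P]
  [A → . P] has the dot before P: add [P → . a], [P → . P a], [P → . *]
No further items can be added.

CLOSURE = { [A → . P], [P → . *], [P → . P a], [P → . a] }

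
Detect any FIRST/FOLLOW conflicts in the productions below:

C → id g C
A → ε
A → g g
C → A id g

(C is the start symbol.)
No FIRST/FOLLOW conflicts.

Nullable non-terminals: A.

A: nullable alternative(s) A → ε; FOLLOW(A) = { 'id' }
  A → ε: FIRST \ {ε} = { } — this is the only nullable alternative, skip
  A → g g: FIRST \ {ε} = { 'g' } — disjoint from FOLLOW(A)

C has no nullable alternative, so no FIRST/FOLLOW check is needed there.

No FIRST/FOLLOW conflicts found.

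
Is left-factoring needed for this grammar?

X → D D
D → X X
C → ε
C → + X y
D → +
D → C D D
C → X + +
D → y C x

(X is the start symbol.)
No, left-factoring is not needed

Left-factoring is needed when two productions for the same non-terminal
share a common prefix on the right-hand side.

Productions for D:
  D → X X
  D → +
  D → C D D
  D → y C x
Productions for C:
  C → ε
  C → + X y
  C → X + +

No common prefixes found.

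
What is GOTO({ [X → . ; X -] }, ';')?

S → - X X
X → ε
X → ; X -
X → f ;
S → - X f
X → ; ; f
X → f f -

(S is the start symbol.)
{ [X → . ; ; f], [X → . ; X -], [X → . f ;], [X → . f f -], [X → .], [X → ; . X -] }

GOTO(I, ';') = CLOSURE({ [A → αX.β] : [A → α.Xβ] ∈ I, X = ';' })

Items with dot before ';', with the dot advanced:
  [X → . ; X -] → [X → ; . X -]
Closure of the advanced items:
  [X → ; . X -] has the dot before X: add [X → .], [X → . ; X -], [X → . f ;], [X → . ; ; f], [X → . f f -]

GOTO = { [X → . ; ; f], [X → . ; X -], [X → . f ;], [X → . f f -], [X → .], [X → ; . X -] }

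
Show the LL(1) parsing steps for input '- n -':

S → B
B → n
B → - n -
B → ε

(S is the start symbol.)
Stack is shown with the top on the left.

Stack    Input    Action
------------------------
S $      - n - $  output S → B
B $      - n - $  output B → - n -
- n - $  - n - $  match '-'
n - $    n - $    match 'n'
- $      - $      match '-'
$        $        accept

The string is accepted.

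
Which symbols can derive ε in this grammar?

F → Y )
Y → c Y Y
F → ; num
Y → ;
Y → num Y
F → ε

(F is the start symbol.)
A non-terminal is nullable if it can derive ε (the empty string): either it has an ε-production, or it has a production whose right-hand side consists entirely of nullable non-terminals.

ε-productions: F → ε
So F is immediately nullable.
No further non-terminal can be added: every production for the remaining non-terminals contains a terminal or a non-nullable non-terminal.
Nullable = { 'F' }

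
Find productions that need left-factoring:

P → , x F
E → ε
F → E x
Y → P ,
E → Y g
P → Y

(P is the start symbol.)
Left-factoring is needed when two productions for the same non-terminal
share a common prefix on the right-hand side.

Productions for P:
  P → , x F
  P → Y
Productions for E:
  E → ε
  E → Y g

No common prefixes found.

Answer: No, left-factoring is not needed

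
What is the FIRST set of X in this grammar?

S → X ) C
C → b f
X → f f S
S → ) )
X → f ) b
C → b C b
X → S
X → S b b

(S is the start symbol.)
{ ')', 'f' }

FIRST sets of the other non-terminals involved (by the same procedure, iterated to a fixed point):
  FIRST(S) = { ')', 'f' }

From X → f f S:
  - f is a terminal: add 'f' and stop
From X → f ) b:
  - f is a terminal: add 'f' and stop
From X → S:
  - S is a non-terminal: add FIRST(S) \ {ε} = { ')', 'f' }
    S is not nullable, so stop
From X → S b b:
  - S is a non-terminal: add FIRST(S) \ {ε} = { ')', 'f' }
    S is not nullable, so stop

Collecting: FIRST(X) = { ')', 'f' }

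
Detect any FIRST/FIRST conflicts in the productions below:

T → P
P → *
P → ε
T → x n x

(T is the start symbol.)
No FIRST/FIRST conflicts.

A FIRST/FIRST conflict occurs when two productions N → α and N → β for the same non-terminal have FIRST(α) ∩ FIRST(β) ≠ ∅ (with ε ∈ FIRST of a nullable right-hand side, so two nullable alternatives also conflict).

FIRST sets of the non-terminals at (or reachable through a nullable prefix from) the front of some alternative:
  FIRST(P) = { '*', ε }

Productions for T:
  T → P: FIRST = { '*', ε }
  T → x n x: FIRST = { 'x' }
Productions for P:
  P → *: FIRST = { '*' }
  P → ε: FIRST = { ε }

All alternatives of each non-terminal have pairwise disjoint FIRST sets.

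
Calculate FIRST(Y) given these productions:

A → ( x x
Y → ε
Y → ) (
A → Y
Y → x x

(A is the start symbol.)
From Y → ε:
  - ε-production, so ε ∈ FIRST(Y)
From Y → ) (:
  - ')' is a terminal: add ')' and stop
From Y → x x:
  - x is a terminal: add 'x' and stop

Collecting: FIRST(Y) = { ')', 'x', ε }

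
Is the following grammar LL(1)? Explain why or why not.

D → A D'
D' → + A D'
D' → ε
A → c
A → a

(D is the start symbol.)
Yes, the grammar is LL(1).

Relevant sets:
  FOLLOW(D') = { $ }

For D':
  PREDICT(D' → '+' A D') = { '+' }
  PREDICT(D' → ε) = { $ }
For A:
  PREDICT(A → c) = { 'c' }
  PREDICT(A → a) = { 'a' }
D has a single production, so nothing to check there.

All predict sets are disjoint. The grammar IS LL(1).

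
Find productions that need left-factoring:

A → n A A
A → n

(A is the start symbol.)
Left-factoring is needed when two productions for the same non-terminal
share a common prefix on the right-hand side.

Productions for A:
  A → n A A
  A → n

Found common prefix 'n' in productions for A

Answer: Yes, A has productions with common prefix 'n'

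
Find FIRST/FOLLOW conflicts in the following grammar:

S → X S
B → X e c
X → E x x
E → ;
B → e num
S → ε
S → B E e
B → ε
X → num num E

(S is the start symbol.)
Yes. B → X e c with FOLLOW(B) on { ';' }

Nullable non-terminals: B, S.
FIRST sets used below: FIRST(X) = { ';', 'num' }, FIRST(B) = { ';', 'e', 'num', ε }, FIRST(E) = { ';' }

B: nullable alternative(s) B → ε; FOLLOW(B) = { ';' }
  B → X e c: FIRST \ {ε} = { ';', 'num' } — overlaps FOLLOW(B) on { ';' }: CONFLICT
  B → e num: FIRST \ {ε} = { 'e' } — disjoint from FOLLOW(B)
  B → ε: FIRST \ {ε} = { } — this is the only nullable alternative, skip

S: nullable alternative(s) S → ε; FOLLOW(S) = { $ }
  S → X S: FIRST \ {ε} = { ';', 'num' } — disjoint from FOLLOW(S)
  S → ε: FIRST \ {ε} = { } — this is the only nullable alternative, skip
  S → B E e: FIRST \ {ε} = { ';', 'e', 'num' } — disjoint from FOLLOW(S)

E, X have no nullable alternative, so no FIRST/FOLLOW check is needed there.

So the grammar has 1 FIRST/FOLLOW conflict (marked CONFLICT above).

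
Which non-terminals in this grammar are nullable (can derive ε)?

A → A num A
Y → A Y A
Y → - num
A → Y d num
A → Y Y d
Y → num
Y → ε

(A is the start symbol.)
{ 'Y' }

ε-productions: Y → ε
So Y is immediately nullable.
No further non-terminal can be added: every production for the remaining non-terminals contains a terminal or a non-nullable non-terminal.
Nullable = { 'Y' }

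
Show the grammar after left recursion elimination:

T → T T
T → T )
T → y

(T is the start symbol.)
T is directly left-recursive. The standard transformation for
  A → A α₁ | ... | A α_m | β₁ | ... | β_n
is
  A  → β₁ A' | ... | β_n A'
  A' → α₁ A' | ... | α_m A' | ε

T → y becomes T → y T'
T → T T becomes T' → T T'
T → T ) becomes T' → ) T'
Add T' → ε

Resulting grammar:
T → y T'
T' → T T'
T' → ) T'
T' → ε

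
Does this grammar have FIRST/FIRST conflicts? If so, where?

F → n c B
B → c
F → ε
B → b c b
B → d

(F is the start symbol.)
Productions for F:
  F → n c B: FIRST = { 'n' }
  F → ε: FIRST = { ε }
Productions for B:
  B → c: FIRST = { 'c' }
  B → b c b: FIRST = { 'b' }
  B → d: FIRST = { 'd' }

All alternatives of each non-terminal have pairwise disjoint FIRST sets.

Answer: No FIRST/FIRST conflicts.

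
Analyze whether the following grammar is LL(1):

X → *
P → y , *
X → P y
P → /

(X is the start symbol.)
Yes, the grammar is LL(1).

A grammar is LL(1) if for each non-terminal N with multiple productions, the predict sets of those productions are pairwise disjoint, where PREDICT(N → α) = (FIRST(α) \ {ε}) ∪ (FOLLOW(N) if α ⇒* ε).

Relevant sets:
  FIRST(P) = { '/', 'y' }

For X:
  PREDICT(X → '*') = { '*' }
  PREDICT(X → P y) = { '/', 'y' }
For P:
  PREDICT(P → y ',' '*') = { 'y' }
  PREDICT(P → '/') = { '/' }

All predict sets are disjoint. The grammar IS LL(1).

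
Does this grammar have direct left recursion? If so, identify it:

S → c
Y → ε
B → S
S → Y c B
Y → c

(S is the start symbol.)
No direct left recursion

Direct left recursion occurs when N → N α for some non-terminal N (the right-hand side begins with the left-hand side itself).

S → c: starts with c
Y → ε: starts with ε
B → S: starts with S
S → Y c B: starts with Y
Y → c: starts with c

No direct left recursion found.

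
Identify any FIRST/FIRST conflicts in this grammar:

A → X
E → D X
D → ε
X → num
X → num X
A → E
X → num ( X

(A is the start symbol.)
A FIRST/FIRST conflict occurs when two productions N → α and N → β for the same non-terminal have FIRST(α) ∩ FIRST(β) ≠ ∅ (with ε ∈ FIRST of a nullable right-hand side, so two nullable alternatives also conflict).

FIRST sets of the non-terminals at (or reachable through a nullable prefix from) the front of some alternative:
  FIRST(X) = { 'num' }
  FIRST(E) = { 'num' }

Productions for A:
  A → X: FIRST = { 'num' }
  A → E: FIRST = { 'num' }
Productions for X:
  X → num: FIRST = { 'num' }
  X → num X: FIRST = { 'num' }
  X → num ( X: FIRST = { 'num' }
E, D have only one production, so no FIRST/FIRST conflict is possible there.

Conflict for A: A → X and A → E
  Overlap: { 'num' }
Conflict for X: X → num and X → num X
  Overlap: { 'num' }
Conflict for X: X → num and X → num ( X
  Overlap: { 'num' }
Conflict for X: X → num X and X → num ( X
  Overlap: { 'num' }

Answer: Yes. A → X / A → E on { 'num' }; X → num / X → num X on { 'num' }; X → num / X → num '(' X on { 'num' }; X → num X / X → num '(' X on { 'num' }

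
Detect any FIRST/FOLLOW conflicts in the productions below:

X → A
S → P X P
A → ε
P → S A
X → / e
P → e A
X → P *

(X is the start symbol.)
Nullable non-terminals: A, X.
FIRST sets used below: FIRST(A) = { ε }, FIRST(P) = { 'e' }
A has a nullable alternative but only one production, so nothing to check.

X: nullable alternative(s) X → A; FOLLOW(X) = { $, 'e' }
  X → A: FIRST \ {ε} = { } — this is the only nullable alternative, skip
  X → / e: FIRST \ {ε} = { '/' } — disjoint from FOLLOW(X)
  X → P *: FIRST \ {ε} = { 'e' } — overlaps FOLLOW(X) on { 'e' }: CONFLICT

P, S have no nullable alternative, so no FIRST/FOLLOW check is needed there.

So the grammar has 1 FIRST/FOLLOW conflict (marked CONFLICT above).

Answer: Yes. X → P '*' with FOLLOW(X) on { 'e' }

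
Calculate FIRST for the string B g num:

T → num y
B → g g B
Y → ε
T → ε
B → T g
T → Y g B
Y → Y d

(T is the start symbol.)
FIRST sets of the non-terminals involved (from the grammar, by fixed-point iteration):
  FIRST(B) = { 'd', 'g', 'num' }

To compute FIRST(B g num), process the symbols left to right:
Symbol B is a non-terminal. Add FIRST(B) \ {ε} = { 'd', 'g', 'num' }
B is not nullable (ε ∉ FIRST(B)), so stop here.
FIRST(B g num) = { 'd', 'g', 'num' }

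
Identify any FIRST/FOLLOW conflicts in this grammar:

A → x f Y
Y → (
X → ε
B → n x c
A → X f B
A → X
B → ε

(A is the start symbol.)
Nullable non-terminals: A, B, X.
FIRST sets used below: FIRST(X) = { ε }

A: nullable alternative(s) A → X; FOLLOW(A) = { $ }
  A → x f Y: FIRST \ {ε} = { 'x' } — disjoint from FOLLOW(A)
  A → X f B: FIRST \ {ε} = { 'f' } — disjoint from FOLLOW(A)
  A → X: FIRST \ {ε} = { } — this is the only nullable alternative, skip

B: nullable alternative(s) B → ε; FOLLOW(B) = { $ }
  B → n x c: FIRST \ {ε} = { 'n' } — disjoint from FOLLOW(B)
  B → ε: FIRST \ {ε} = { } — this is the only nullable alternative, skip
X has a nullable alternative but only one production, so nothing to check.

Y has no nullable alternative, so no FIRST/FOLLOW check is needed there.

No FIRST/FOLLOW conflicts found.

Answer: No FIRST/FOLLOW conflicts.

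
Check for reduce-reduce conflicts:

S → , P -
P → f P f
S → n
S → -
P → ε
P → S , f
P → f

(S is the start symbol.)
Yes — I7: [P → .] vs [P → f .]

A reduce-reduce conflict occurs when an LR(0) state has two complete items [A → α .] and [B → β .] — both call for a reduction, and with no lookahead the parser cannot choose between them.

Augment with S' → S and build the canonical LR(0) collection (I0 = CLOSURE({[S' → . S]}), then GOTO on every symbol after a dot until no new states appear). It has 13 states:
  I0: { [S → . , P -], [S → . -], [S → . n], [S' → . S] }  — shift
  I1: { [P → . S , f], [P → . f P f], [P → . f], [P → .], [S → , . P -], [S → . , P -], [S → . -], [S → . n] }  — shift, reduce
  I2: { [S → - .] }  — reduce
  I3: { [S' → S .] }  — accept
  I4: { [S → n .] }  — reduce
  I5: { [S → , P . -] }  — shift
  I6: { [P → S . , f] }  — shift
  I7: { [P → . S , f], [P → . f P f], [P → . f], [P → .], [P → f . P f], [P → f .], [S → . , P -], [S → . -], [S → . n] }  — shift, 2 reduces
  I8: { [P → f P . f] }  — shift
  I9: { [P → f P f .] }  — reduce
  I10: { [P → S , . f] }  — shift
  I11: { [P → S , f .] }  — reduce
  I12: { [S → , P - .] }  — reduce

I7 contains complete items [P → .], [P → f .] — reduce-reduce conflict.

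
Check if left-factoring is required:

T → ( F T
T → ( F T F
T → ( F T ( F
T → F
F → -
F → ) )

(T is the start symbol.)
Yes, T has productions with common prefix '( F T'

Left-factoring is needed when two productions for the same non-terminal
share a common prefix on the right-hand side.

Productions for T:
  T → ( F T
  T → ( F T F
  T → ( F T ( F
  T → F
Productions for F:
  F → -
  F → ) )

Found common prefix '( F T' in productions for T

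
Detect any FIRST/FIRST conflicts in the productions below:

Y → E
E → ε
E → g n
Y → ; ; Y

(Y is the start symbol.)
A FIRST/FIRST conflict occurs when two productions N → α and N → β for the same non-terminal have FIRST(α) ∩ FIRST(β) ≠ ∅ (with ε ∈ FIRST of a nullable right-hand side, so two nullable alternatives also conflict).

FIRST sets of the non-terminals at (or reachable through a nullable prefix from) the front of some alternative:
  FIRST(E) = { 'g', ε }

Productions for Y:
  Y → E: FIRST = { 'g', ε }
  Y → ; ; Y: FIRST = { ';' }
Productions for E:
  E → ε: FIRST = { ε }
  E → g n: FIRST = { 'g' }

All alternatives of each non-terminal have pairwise disjoint FIRST sets.

Answer: No FIRST/FIRST conflicts.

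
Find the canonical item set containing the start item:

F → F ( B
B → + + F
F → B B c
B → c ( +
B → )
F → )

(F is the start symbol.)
{ [B → . )], [B → . + + F], [B → . c ( +], [F → . )], [F → . B B c], [F → . F ( B], [F' → . F] }

First, augment the grammar with F' → F
I₀ = CLOSURE({ [F' → . F] }):
  [F' → . F] has the dot before F: add [F → . F ( B], [F → . B B c], [F → . )]
  [F → . B B c] has the dot before B: add [B → . + + F], [B → . c ( +], [B → . )]
No further items can be added.

I₀ = { [B → . )], [B → . + + F], [B → . c ( +], [F → . )], [F → . B B c], [F → . F ( B], [F' → . F] }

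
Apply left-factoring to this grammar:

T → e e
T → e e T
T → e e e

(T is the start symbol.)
T → e e T'
T' → ε
T' → T
T' → e

Left-factoring transforms A → αβ₁ | αβ₂ into A → αA' and A' → β₁ | β₂
(α is the longest common prefix among the alternatives). Repeat until
no nonterminal has two alternatives with a common prefix.

Round 1: T has alternatives sharing prefix 'e e'. Introduce T': T → e e T'
  Add: T' → ε
  Add: T' → T
  Add: T' → e

No remaining common prefixes — done.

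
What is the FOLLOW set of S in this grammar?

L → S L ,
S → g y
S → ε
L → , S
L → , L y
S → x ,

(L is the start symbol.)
{ $, ',', 'g', 'x', 'y' }

In L → S L ,: S is followed by L ',', add FIRST(L ',') \ {ε} = { ',', 'g', 'x' }
In L → , S: S is at the end, add FOLLOW(L)

The FOLLOW sets referred to above (computed the same way, to a fixed point):
  FOLLOW(L) = { $, ',', 'y' }

Taking the union: FOLLOW(S) = { $, ',', 'g', 'x', 'y' }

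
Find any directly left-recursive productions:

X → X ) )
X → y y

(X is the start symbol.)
Yes, X is left-recursive

Direct left recursion occurs when N → N α for some non-terminal N (the right-hand side begins with the left-hand side itself).

X → X ) ): LEFT RECURSIVE (starts with X)
X → y y: starts with y

The grammar has direct left recursion on: X.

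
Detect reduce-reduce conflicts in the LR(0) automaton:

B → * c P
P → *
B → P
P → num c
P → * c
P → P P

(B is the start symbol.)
A reduce-reduce conflict occurs when an LR(0) state has two complete items [A → α .] and [B → β .] — both call for a reduction, and with no lookahead the parser cannot choose between them.

Augment with B' → B and build the canonical LR(0) collection (I0 = CLOSURE({[B' → . B]}), then GOTO on every symbol after a dot until no new states appear). It has 11 states:
  I0: { [B → . * c P], [B → . P], [B' → . B], [P → . * c], [P → . *], [P → . P P], [P → . num c] }  — shift
  I1: { [B → * . c P], [P → * . c], [P → * .] }  — shift, reduce
  I2: { [B' → B .] }  — accept
  I3: { [B → P .], [P → . * c], [P → . *], [P → . P P], [P → . num c], [P → P . P] }  — shift, reduce
  I4: { [P → num . c] }  — shift
  I5: { [P → num c .] }  — reduce
  I6: { [P → * . c], [P → * .] }  — shift, reduce
  I7: { [P → . * c], [P → . *], [P → . P P], [P → . num c], [P → P . P], [P → P P .] }  — shift, reduce
  I8: { [P → * c .] }  — reduce
  I9: { [B → * c . P], [P → * c .], [P → . * c], [P → . *], [P → . P P], [P → . num c] }  — shift, reduce
  I10: { [B → * c P .], [P → . * c], [P → . *], [P → . P P], [P → . num c], [P → P . P] }  — shift, reduce

No state contains more than one complete item.

Answer: No reduce-reduce conflicts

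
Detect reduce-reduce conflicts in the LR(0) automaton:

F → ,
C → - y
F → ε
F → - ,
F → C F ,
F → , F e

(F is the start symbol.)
Yes — I1: [F → .] vs [F → , .]

A reduce-reduce conflict occurs when an LR(0) state has two complete items [A → α .] and [B → β .] — both call for a reduction, and with no lookahead the parser cannot choose between them.

Augment with F' → F and build the canonical LR(0) collection (I0 = CLOSURE({[F' → . F]}), then GOTO on every symbol after a dot until no new states appear). It has 11 states:
  I0: { [C → . - y], [F → . , F e], [F → . ,], [F → . - ,], [F → . C F ,], [F → .], [F' → . F] }  — shift, reduce
  I1: { [C → . - y], [F → , . F e], [F → , .], [F → . , F e], [F → . ,], [F → . - ,], [F → . C F ,], [F → .] }  — shift, 2 reduces
  I2: { [C → - . y], [F → - . ,] }  — shift
  I3: { [C → . - y], [F → . , F e], [F → . ,], [F → . - ,], [F → . C F ,], [F → .], [F → C . F ,] }  — shift, reduce
  I4: { [F' → F .] }  — accept
  I5: { [F → C F . ,] }  — shift
  I6: { [F → C F , .] }  — reduce
  I7: { [F → - , .] }  — reduce
  I8: { [C → - y .] }  — reduce
  I9: { [F → , F . e] }  — shift
  I10: { [F → , F e .] }  — reduce

I1 contains complete items [F → .], [F → , .] — reduce-reduce conflict.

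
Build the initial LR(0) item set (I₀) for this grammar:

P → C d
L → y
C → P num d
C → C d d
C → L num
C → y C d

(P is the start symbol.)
{ [C → . C d d], [C → . L num], [C → . P num d], [C → . y C d], [L → . y], [P → . C d], [P' → . P] }

First, augment the grammar with P' → P
I₀ = CLOSURE({ [P' → . P] }):
  [P' → . P] has the dot before P: add [P → . C d]
  [P → . C d] has the dot before C: add [C → . P num d], [C → . C d d], [C → . L num], [C → . y C d]
  [C → . L num] has the dot before L: add [L → . y]
No further items can be added.

I₀ = { [C → . C d d], [C → . L num], [C → . P num d], [C → . y C d], [L → . y], [P → . C d], [P' → . P] }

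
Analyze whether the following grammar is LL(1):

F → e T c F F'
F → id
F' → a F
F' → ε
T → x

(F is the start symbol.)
No. Predict set conflict for F': { 'a' }

A grammar is LL(1) if for each non-terminal N with multiple productions, the predict sets of those productions are pairwise disjoint, where PREDICT(N → α) = (FIRST(α) \ {ε}) ∪ (FOLLOW(N) if α ⇒* ε).

Relevant sets:
  FOLLOW(F') = { $, 'a' }

For F:
  PREDICT(F → e T c F F') = { 'e' }
  PREDICT(F → id) = { 'id' }
For F':
  PREDICT(F' → a F) = { 'a' }
  PREDICT(F' → ε) = { $, 'a' }
T has a single production, so nothing to check there.

Conflict found: Predict set conflict for F': { 'a' }
The grammar is NOT LL(1).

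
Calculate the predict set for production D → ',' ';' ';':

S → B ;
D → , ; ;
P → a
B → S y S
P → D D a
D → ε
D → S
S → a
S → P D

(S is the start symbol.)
{ ',' }

PREDICT(D → ',' ';' ';') = (FIRST(RHS) \ {ε}) ∪ (FOLLOW(D) if ε ∈ FIRST(RHS), i.e. RHS ⇒* ε)
FIRST(',' ';' ';') = { ',' }
ε ∉ FIRST(',' ';' ';'), so FOLLOW(D) is not added.
PREDICT(D → ',' ';' ';') = { ',' }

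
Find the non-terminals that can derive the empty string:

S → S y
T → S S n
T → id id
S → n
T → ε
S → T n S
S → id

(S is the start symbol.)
{ 'T' }

A non-terminal is nullable if it can derive ε (the empty string): either it has an ε-production, or it has a production whose right-hand side consists entirely of nullable non-terminals.

ε-productions: T → ε
So T is immediately nullable.
No further non-terminal can be added: every production for the remaining non-terminals contains a terminal or a non-nullable non-terminal.
Nullable = { 'T' }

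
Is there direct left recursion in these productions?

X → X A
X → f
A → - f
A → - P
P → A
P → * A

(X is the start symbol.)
Yes, X is left-recursive

Direct left recursion occurs when N → N α for some non-terminal N (the right-hand side begins with the left-hand side itself).

X → X A: LEFT RECURSIVE (starts with X)
X → f: starts with f
A → - f: starts with '-'
A → - P: starts with '-'
P → A: starts with A
P → * A: starts with '*'

The grammar has direct left recursion on: X.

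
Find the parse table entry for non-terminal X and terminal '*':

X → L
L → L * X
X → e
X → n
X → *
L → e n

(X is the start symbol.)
To find M[X, '*'], we find productions for X where '*' is in the predict set (PREDICT(N → α) = (FIRST(α) \ {ε}) ∪ (FOLLOW(N) if α ⇒* ε)).

Relevant sets:
  FIRST(L) = { 'e' }

X → L: PREDICT = { 'e' }
X → e: PREDICT = { 'e' }
X → n: PREDICT = { 'n' }
X → *: PREDICT = { '*' }
  '*' is in predict set, so this production goes in M[X, '*']

M[X, '*'] = X → *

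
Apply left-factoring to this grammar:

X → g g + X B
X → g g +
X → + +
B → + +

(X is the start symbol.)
X → g g + X'
X' → X B
X' → ε
X → + +
B → + +

Left-factoring transforms A → αβ₁ | αβ₂ into A → αA' and A' → β₁ | β₂
(α is the longest common prefix among the alternatives). Repeat until
no nonterminal has two alternatives with a common prefix.

Round 1: X has alternatives sharing prefix 'g g +'. Introduce X': X → g g + X'
  Add: X' → X B
  Add: X' → ε

No remaining common prefixes — done.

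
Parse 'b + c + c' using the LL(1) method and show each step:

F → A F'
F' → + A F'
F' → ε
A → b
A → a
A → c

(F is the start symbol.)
LL(1) parsing maintains a stack (initially the start symbol over $) and the input. At each step: if the stack top is a terminal, match it against the current input token; if it is a non-terminal N, replace it with the RHS of M[N, lookahead] (the unique production whose predict set contains the lookahead).

Stack is shown with the top on the left.

Stack     Input        Action
-----------------------------
F $       b + c + c $  output F → A F'
A F' $    b + c + c $  output A → b
b F' $    b + c + c $  match 'b'
F' $      + c + c $    output F' → + A F'
+ A F' $  + c + c $    match '+'
A F' $    c + c $      output A → c
c F' $    c + c $      match 'c'
F' $      + c $        output F' → + A F'
+ A F' $  + c $        match '+'
A F' $    c $          output A → c
c F' $    c $          match 'c'
F' $      $            output F' → ε
$         $            accept

The string is accepted.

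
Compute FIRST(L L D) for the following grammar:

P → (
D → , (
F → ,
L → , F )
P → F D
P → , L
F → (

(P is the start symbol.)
{ ',' }

FIRST sets of the non-terminals involved (from the grammar, by fixed-point iteration):
  FIRST(L) = { ',' }

To compute FIRST(L L D), process the symbols left to right:
Symbol L is a non-terminal. Add FIRST(L) \ {ε} = { ',' }
L is not nullable (ε ∉ FIRST(L)), so stop here.
FIRST(L L D) = { ',' }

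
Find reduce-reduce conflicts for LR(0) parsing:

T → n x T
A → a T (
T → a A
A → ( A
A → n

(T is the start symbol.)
No reduce-reduce conflicts

A reduce-reduce conflict occurs when an LR(0) state has two complete items [A → α .] and [B → β .] — both call for a reduction, and with no lookahead the parser cannot choose between them.

Augment with T' → T and build the canonical LR(0) collection (I0 = CLOSURE({[T' → . T]}), then GOTO on every symbol after a dot until no new states appear). It has 13 states:
  I0: { [T → . a A], [T → . n x T], [T' → . T] }  — shift
  I1: { [T' → T .] }  — accept
  I2: { [A → . ( A], [A → . a T (], [A → . n], [T → a . A] }  — shift
  I3: { [T → n . x T] }  — shift
  I4: { [T → . a A], [T → . n x T], [T → n x . T] }  — shift
  I5: { [T → n x T .] }  — reduce
  I6: { [A → ( . A], [A → . ( A], [A → . a T (], [A → . n] }  — shift
  I7: { [T → a A .] }  — reduce
  I8: { [A → a . T (], [T → . a A], [T → . n x T] }  — shift
  I9: { [A → n .] }  — reduce
  I10: { [A → a T . (] }  — shift
  I11: { [A → a T ( .] }  — reduce
  I12: { [A → ( A .] }  — reduce

No state contains more than one complete item.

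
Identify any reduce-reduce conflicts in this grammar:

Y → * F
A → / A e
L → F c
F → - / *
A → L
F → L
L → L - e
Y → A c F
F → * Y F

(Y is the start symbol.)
Yes — I6: [A → L .] vs [F → L .]

A reduce-reduce conflict occurs when an LR(0) state has two complete items [A → α .] and [B → β .] — both call for a reduction, and with no lookahead the parser cannot choose between them.

Augment with Y' → Y and build the canonical LR(0) collection (I0 = CLOSURE({[Y' → . Y]}), then GOTO on every symbol after a dot until no new states appear). It has 22 states:
  I0: { [A → . / A e], [A → . L], [F → . * Y F], [F → . - / *], [F → . L], [L → . F c], [L → . L - e], [Y → . * F], [Y → . A c F], [Y' → . Y] }  — shift
  I1: { [A → . / A e], [A → . L], [F → * . Y F], [F → . * Y F], [F → . - / *], [F → . L], [L → . F c], [L → . L - e], [Y → * . F], [Y → . * F], [Y → . A c F] }  — shift
  I2: { [F → - . / *] }  — shift
  I3: { [A → . / A e], [A → . L], [A → / . A e], [F → . * Y F], [F → . - / *], [F → . L], [L → . F c], [L → . L - e] }  — shift
  I4: { [Y → A . c F] }  — shift
  I5: { [L → F . c] }  — shift
  I6: { [A → L .], [F → L .], [L → L . - e] }  — shift, 2 reduces
  I7: { [Y' → Y .] }  — accept
  I8: { [L → L - . e] }  — shift
  I9: { [L → L - e .] }  — reduce
  I10: { [L → F c .] }  — reduce
  I11: { [F → . * Y F], [F → . - / *], [F → . L], [L → . F c], [L → . L - e], [Y → A c . F] }  — shift
  I12: { [A → . / A e], [A → . L], [F → * . Y F], [F → . * Y F], [F → . - / *], [F → . L], [L → . F c], [L → . L - e], [Y → . * F], [Y → . A c F] }  — shift
  I13: { [L → F . c], [Y → A c F .] }  — shift, reduce
  I14: { [F → L .], [L → L . - e] }  — shift, reduce
  I15: { [F → * Y . F], [F → . * Y F], [F → . - / *], [F → . L], [L → . F c], [L → . L - e] }  — shift
  I16: { [F → * Y F .], [L → F . c] }  — shift, reduce
  I17: { [A → / A . e] }  — shift
  I18: { [A → / A e .] }  — reduce
  I19: { [F → - / . *] }  — shift
  I20: { [F → - / * .] }  — reduce
  I21: { [L → F . c], [Y → * F .] }  — shift, reduce

I6 contains complete items [A → L .], [F → L .] — reduce-reduce conflict.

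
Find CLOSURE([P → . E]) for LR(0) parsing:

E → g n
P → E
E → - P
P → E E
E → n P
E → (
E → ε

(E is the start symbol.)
To compute CLOSURE, for each item [A → α.Bβ] where B is a non-terminal, add [B → .γ] for all productions B → γ; repeat for the newly added items until nothing changes.

Start with: [P → . E]
  [P → . E] has the dot before E: add [E → . g n], [E → . - P], [E → . n P], [E → . (], [E → .]
No further items can be added.

CLOSURE = { [E → . (], [E → . - P], [E → . g n], [E → . n P], [E → .], [P → . E] }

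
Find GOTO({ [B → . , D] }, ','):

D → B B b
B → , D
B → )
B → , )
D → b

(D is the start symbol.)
{ [B → , . D], [B → . )], [B → . , )], [B → . , D], [D → . B B b], [D → . b] }

GOTO(I, ',') = CLOSURE({ [A → αX.β] : [A → α.Xβ] ∈ I, X = ',' })

Items with dot before ',', with the dot advanced:
  [B → . , D] → [B → , . D]
Closure of the advanced items:
  [B → , . D] has the dot before D: add [D → . B B b], [D → . b]
  [D → . B B b] has the dot before B: add [B → . , D], [B → . )], [B → . , )]

GOTO = { [B → , . D], [B → . )], [B → . , )], [B → . , D], [D → . B B b], [D → . b] }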